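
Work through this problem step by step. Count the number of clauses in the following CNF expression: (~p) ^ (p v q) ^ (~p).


A CNF formula is a conjunction of clauses.
Clauses are separated by ^.
Counting the conjuncts: 3 clauses.

3


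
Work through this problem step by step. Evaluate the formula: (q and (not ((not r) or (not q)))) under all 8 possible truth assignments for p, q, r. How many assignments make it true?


Check all 8 assignments:
p=0, q=0, r=0: 0
p=0, q=0, r=1: 0
p=0, q=1, r=0: 0
p=0, q=1, r=1: 1
p=1, q=0, r=0: 0
p=1, q=0, r=1: 0
p=1, q=1, r=0: 0
p=1, q=1, r=1: 1
Count of True = 2

2


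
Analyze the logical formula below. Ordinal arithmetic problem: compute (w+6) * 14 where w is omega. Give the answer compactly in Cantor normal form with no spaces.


Compute (w+6) * 14.
Ordinal * is associative and left-distributive over +, but NOT commutative; for finite n>1, n*w = w but w*n stays w*n.
(w+6) * 14 = (w+6) repeated 14 times. Each intermediate +6 is absorbed by the following w; only the last survives: w*14+6.
Result = w*14+6

w*14+6


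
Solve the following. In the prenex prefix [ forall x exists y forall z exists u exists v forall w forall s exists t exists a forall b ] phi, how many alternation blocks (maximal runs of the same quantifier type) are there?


Quantifier-type sequence: A E A E E A A E E A  (A=forall, E=exists)
Group into maximal same-type runs:
  Ax1 | Ex1 | Ax1 | Ex2 | Ax2 | Ex2 | Ax1
Number of blocks = 7

7


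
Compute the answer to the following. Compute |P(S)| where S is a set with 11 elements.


The power set of a set with n elements has 2^n elements.
|P(S)| = 2^11 = 2048

2048


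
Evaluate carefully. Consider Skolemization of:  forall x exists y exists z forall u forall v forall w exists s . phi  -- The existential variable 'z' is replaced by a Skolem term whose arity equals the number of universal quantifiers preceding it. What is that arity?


Quantifier prefix: forall x exists y exists z forall u forall v forall w exists s
'z' is existentially quantified at position 3.
Universal variables preceding it: x
Skolem function arity = 1

1


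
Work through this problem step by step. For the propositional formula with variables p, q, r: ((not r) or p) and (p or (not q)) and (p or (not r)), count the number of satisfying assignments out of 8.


Evaluate all 8 assignments for p, q, r:
p=0, q=0, r=0: 1
p=0, q=0, r=1: 0
p=0, q=1, r=0: 0
p=0, q=1, r=1: 0
p=1, q=0, r=0: 1
p=1, q=0, r=1: 1
p=1, q=1, r=0: 1
p=1, q=1, r=1: 1
Satisfying count = 5

5


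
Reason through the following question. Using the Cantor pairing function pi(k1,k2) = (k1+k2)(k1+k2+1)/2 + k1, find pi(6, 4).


k1 + k2 = 10
(k1+k2)(k1+k2+1)/2 = 10 * 11 / 2 = 55
pi = 55 + 6 = 61

61


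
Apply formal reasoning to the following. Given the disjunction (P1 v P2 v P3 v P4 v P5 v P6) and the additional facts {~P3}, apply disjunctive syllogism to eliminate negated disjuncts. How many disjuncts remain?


Original disjuncts (6): P1, P2, P3, P4, P5, P6
Negated (eliminate): ~P3
Remaining disjuncts: P1, P2, P4, P5, P6
Count = 6 - 1 = 5

5


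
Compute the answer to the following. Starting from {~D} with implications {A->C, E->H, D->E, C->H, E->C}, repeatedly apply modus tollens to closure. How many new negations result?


Initial negated facts: {~D}
Apply modus tollens to closure:
  (no implication fires)
Final negated: {~D}
New negations: {(none)}
Count = 0

0


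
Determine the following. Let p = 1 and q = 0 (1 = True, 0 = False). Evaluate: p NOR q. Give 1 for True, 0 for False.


p = 1, q = 0
Operation: p NOR q
Evaluate: 1 NOR 0 = 0

0


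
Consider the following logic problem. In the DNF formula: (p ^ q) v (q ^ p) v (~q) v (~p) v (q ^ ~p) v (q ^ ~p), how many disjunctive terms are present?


A DNF formula is a disjunction of terms (conjunctions).
Terms are separated by v.
Counting the disjuncts: 6 terms.

6


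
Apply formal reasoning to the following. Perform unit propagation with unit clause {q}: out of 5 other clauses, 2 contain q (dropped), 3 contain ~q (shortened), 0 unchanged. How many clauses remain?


Satisfied (removed): 2
Shortened (remain): 3
Unchanged (remain): 0
Remaining = 3 + 0 = 3

3


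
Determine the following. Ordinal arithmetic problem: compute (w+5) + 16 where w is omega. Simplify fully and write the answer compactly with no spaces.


Compute (w+5) + 16.
Ordinal + is associative but NOT commutative; for finite n>0, n + w = w but w + n stays w+n.
By associativity: (w+5) + 16 = w + (5+16) = w+21.
Result = w+21

w+21


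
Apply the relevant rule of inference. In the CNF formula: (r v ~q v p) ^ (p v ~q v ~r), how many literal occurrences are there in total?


Counting literals in each clause:
Clause 1: 3 literal(s)
Clause 2: 3 literal(s)
Total = 6

6


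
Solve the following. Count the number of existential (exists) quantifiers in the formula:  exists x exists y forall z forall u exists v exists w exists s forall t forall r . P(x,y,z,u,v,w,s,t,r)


Quantifier prefix: exists x exists y forall z forall u exists v exists w exists s forall t forall r
Mark each quantifier type:
  E E U U E E E U U
Universal count = 4, Existential count = 5
Asked for existential (exists) quantifiers: 5

5


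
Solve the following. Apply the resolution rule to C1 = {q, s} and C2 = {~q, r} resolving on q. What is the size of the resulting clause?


Remove q from C1 and ~q from C2.
C1 remainder: {s}
C2 remainder: {r}
Union (resolvent): {r, s}
Resolvent has 2 literal(s).

2


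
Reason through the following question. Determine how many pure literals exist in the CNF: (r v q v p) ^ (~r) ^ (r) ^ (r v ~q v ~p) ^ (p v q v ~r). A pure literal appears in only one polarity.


Check each variable for pure literal status:
p: mixed (not pure)
q: mixed (not pure)
r: mixed (not pure)
Pure literal count = 0

0


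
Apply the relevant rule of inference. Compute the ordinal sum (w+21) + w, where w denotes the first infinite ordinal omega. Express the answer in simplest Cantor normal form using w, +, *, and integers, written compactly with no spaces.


Compute (w+21) + w.
Ordinal + is associative but NOT commutative; for finite n>0, n + w = w but w + n stays w+n.
(w+21) + w = w + (21+w) = w + w = w*2 (the finite tail 21 is absorbed by the right w).
Result = w*2

w*2


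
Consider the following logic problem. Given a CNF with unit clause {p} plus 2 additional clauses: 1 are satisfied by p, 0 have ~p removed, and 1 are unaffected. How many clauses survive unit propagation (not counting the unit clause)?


Satisfied (removed): 1
Shortened (remain): 0
Unchanged (remain): 1
Remaining = 0 + 1 = 1

1


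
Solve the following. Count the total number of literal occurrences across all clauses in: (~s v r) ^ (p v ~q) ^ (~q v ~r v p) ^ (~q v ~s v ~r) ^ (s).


Counting literals in each clause:
Clause 1: 2 literal(s)
Clause 2: 2 literal(s)
Clause 3: 3 literal(s)
Clause 4: 3 literal(s)
Clause 5: 1 literal(s)
Total = 11

11


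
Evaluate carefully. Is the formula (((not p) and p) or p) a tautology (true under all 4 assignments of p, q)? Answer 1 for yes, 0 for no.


Check all 4 assignments:
p=0, q=0: 0
p=0, q=1: 0
p=1, q=0: 1
p=1, q=1: 1
Satisfying count = 2/4.
Tautology iff count = 4: no.

0


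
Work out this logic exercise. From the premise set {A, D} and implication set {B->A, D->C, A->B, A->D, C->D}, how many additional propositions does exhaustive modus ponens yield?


Initial facts: {A, D}
Apply modus ponens to closure:
  D and D->C  =>  C
  A and A->B  =>  B
Final known: {A, B, C, D}
New propositions: {B, C}
Count = 2

2


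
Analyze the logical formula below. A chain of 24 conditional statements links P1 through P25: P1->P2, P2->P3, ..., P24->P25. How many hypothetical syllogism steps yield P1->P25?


With 24 implications in a chain connecting 25 propositions:
P1->P2, P2->P3, ..., P24->P25
Steps needed = (number of implications) - 1 = 24 - 1 = 23

23


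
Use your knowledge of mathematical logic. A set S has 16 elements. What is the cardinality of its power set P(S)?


The power set of a set with n elements has 2^n elements.
|P(S)| = 2^16 = 65536

65536


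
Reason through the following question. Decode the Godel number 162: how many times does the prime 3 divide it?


Factorize 162 by dividing by 3 repeatedly.
Division steps: 3 divides 162 exactly 4 time(s).
Exponent of 3 = 4

4


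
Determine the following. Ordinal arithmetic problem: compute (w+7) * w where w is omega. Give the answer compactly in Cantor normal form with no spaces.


Compute (w+7) * w.
Ordinal * is associative and left-distributive over +, but NOT commutative; for finite n>1, n*w = w but w*n stays w*n.
(w+7) * w = sup{(w+7)*k : k<w} = sup{w*k+7} = w^2 (the +7 tail is absorbed in the limit).
Result = w^2

w^2


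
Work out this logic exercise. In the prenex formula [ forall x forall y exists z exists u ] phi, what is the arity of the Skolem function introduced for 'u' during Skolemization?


Quantifier prefix: forall x forall y exists z exists u
'u' is existentially quantified at position 4.
Universal variables preceding it: x, y
Skolem function arity = 2

2


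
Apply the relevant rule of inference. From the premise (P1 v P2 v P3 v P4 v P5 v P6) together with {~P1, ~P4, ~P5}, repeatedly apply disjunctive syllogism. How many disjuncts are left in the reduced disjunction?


Original disjuncts (6): P1, P2, P3, P4, P5, P6
Negated (eliminate): ~P1, ~P4, ~P5
Remaining disjuncts: P2, P3, P6
Count = 6 - 3 = 3

3


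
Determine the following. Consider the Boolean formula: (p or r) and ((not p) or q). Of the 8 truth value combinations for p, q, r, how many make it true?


Evaluate all 8 assignments for p, q, r:
p=0, q=0, r=0: 0
p=0, q=0, r=1: 1
p=0, q=1, r=0: 0
p=0, q=1, r=1: 1
p=1, q=0, r=0: 0
p=1, q=0, r=1: 0
p=1, q=1, r=0: 1
p=1, q=1, r=1: 1
Satisfying count = 4

4


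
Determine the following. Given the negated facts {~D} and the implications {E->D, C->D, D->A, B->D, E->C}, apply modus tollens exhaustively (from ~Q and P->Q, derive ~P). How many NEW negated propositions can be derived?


Initial negated facts: {~D}
Apply modus tollens to closure:
  ~D and E->D  =>  ~E
  ~D and C->D  =>  ~C
  ~D and B->D  =>  ~B
Final negated: {~B, ~C, ~D, ~E}
New negations: {~B, ~C, ~E}
Count = 3

3


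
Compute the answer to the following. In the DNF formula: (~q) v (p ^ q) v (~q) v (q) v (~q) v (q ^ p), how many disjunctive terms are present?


A DNF formula is a disjunction of terms (conjunctions).
Terms are separated by v.
Counting the disjuncts: 6 terms.

6


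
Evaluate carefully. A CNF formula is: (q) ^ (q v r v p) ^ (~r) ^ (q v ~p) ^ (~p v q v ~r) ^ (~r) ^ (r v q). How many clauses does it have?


A CNF formula is a conjunction of clauses.
Clauses are separated by ^.
Counting the conjuncts: 7 clauses.

7


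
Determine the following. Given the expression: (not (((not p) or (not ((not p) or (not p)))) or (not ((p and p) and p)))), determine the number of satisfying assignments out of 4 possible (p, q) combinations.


Check all 4 assignments:
p=0, q=0: 0
p=0, q=1: 0
p=1, q=0: 0
p=1, q=1: 0
Count of True = 0

0


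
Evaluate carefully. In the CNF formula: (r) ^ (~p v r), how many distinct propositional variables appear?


Identify each variable that appears in the formula.
Variables found: p, r
Count = 2

2


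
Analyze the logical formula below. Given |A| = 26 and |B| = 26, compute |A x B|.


The Cartesian product A x B contains all ordered pairs (a, b).
|A x B| = |A| * |B| = 26 * 26 = 676

676


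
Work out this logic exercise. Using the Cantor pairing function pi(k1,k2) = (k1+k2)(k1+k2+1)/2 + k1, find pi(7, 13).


k1 + k2 = 20
(k1+k2)(k1+k2+1)/2 = 20 * 21 / 2 = 210
pi = 210 + 7 = 217

217


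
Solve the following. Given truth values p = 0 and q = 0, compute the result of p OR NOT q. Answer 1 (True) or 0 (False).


p = 0, q = 0
Operation: p OR NOT q
Evaluate: 0 OR NOT 0 = 1

1


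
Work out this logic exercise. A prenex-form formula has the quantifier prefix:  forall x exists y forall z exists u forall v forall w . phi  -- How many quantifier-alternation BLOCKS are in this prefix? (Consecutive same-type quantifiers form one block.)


Quantifier-type sequence: A E A E A A  (A=forall, E=exists)
Group into maximal same-type runs:
  Ax1 | Ex1 | Ax1 | Ex1 | Ax2
Number of blocks = 5

5


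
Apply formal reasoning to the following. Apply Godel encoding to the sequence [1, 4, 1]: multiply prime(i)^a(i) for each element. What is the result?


Encode each element as an exponent of the corresponding prime:
  2^1 = 2
  3^4 = 81
  5^1 = 5
Product = 2 * 81 * 5 = 810

810


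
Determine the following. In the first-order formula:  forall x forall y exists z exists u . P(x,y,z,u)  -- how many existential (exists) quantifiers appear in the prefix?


Quantifier prefix: forall x forall y exists z exists u
Mark each quantifier type:
  U U E E
Universal count = 2, Existential count = 2
Asked for existential (exists) quantifiers: 2

2


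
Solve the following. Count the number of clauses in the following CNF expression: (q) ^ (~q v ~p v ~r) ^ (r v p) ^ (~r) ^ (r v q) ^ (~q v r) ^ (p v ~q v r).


A CNF formula is a conjunction of clauses.
Clauses are separated by ^.
Counting the conjuncts: 7 clauses.

7


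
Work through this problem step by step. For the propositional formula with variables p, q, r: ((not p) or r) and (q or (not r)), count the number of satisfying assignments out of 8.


Evaluate all 8 assignments for p, q, r:
p=0, q=0, r=0: 1
p=0, q=0, r=1: 0
p=0, q=1, r=0: 1
p=0, q=1, r=1: 1
p=1, q=0, r=0: 0
p=1, q=0, r=1: 0
p=1, q=1, r=0: 0
p=1, q=1, r=1: 1
Satisfying count = 4

4


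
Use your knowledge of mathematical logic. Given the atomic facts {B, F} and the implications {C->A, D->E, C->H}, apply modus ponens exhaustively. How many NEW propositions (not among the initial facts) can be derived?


Initial facts: {B, F}
Apply modus ponens to closure:
  (no implication fires)
Final known: {B, F}
New propositions: {(none)}
Count = 0

0


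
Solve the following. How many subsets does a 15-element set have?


The power set of a set with n elements has 2^n elements.
|P(S)| = 2^15 = 32768

32768


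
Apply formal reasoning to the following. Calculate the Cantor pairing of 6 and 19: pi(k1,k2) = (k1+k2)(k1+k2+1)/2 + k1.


k1 + k2 = 25
(k1+k2)(k1+k2+1)/2 = 25 * 26 / 2 = 325
pi = 325 + 6 = 331

331


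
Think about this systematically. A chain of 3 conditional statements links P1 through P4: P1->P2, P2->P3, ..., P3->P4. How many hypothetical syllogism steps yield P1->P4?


With 3 implications in a chain connecting 4 propositions:
P1->P2, P2->P3, ..., P3->P4
Steps needed = (number of implications) - 1 = 3 - 1 = 2

2


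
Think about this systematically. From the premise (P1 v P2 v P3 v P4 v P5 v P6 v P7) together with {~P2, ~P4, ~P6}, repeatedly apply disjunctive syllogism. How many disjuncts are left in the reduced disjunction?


Original disjuncts (7): P1, P2, P3, P4, P5, P6, P7
Negated (eliminate): ~P2, ~P4, ~P6
Remaining disjuncts: P1, P3, P5, P7
Count = 7 - 3 = 4

4


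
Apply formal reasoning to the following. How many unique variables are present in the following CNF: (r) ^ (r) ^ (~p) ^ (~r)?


Identify each variable that appears in the formula.
Variables found: p, r
Count = 2

2


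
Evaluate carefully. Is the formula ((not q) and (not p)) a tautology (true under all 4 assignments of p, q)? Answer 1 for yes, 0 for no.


Check all 4 assignments:
p=0, q=0: 1
p=0, q=1: 0
p=1, q=0: 0
p=1, q=1: 0
Satisfying count = 1/4.
Tautology iff count = 4: no.

0


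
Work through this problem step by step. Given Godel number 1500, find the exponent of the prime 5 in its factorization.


Factorize 1500 by dividing by 5 repeatedly.
Division steps: 5 divides 1500 exactly 3 time(s).
Exponent of 5 = 3

3


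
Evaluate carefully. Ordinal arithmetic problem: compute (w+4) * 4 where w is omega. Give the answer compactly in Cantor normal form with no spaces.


Compute (w+4) * 4.
Ordinal * is associative and left-distributive over +, but NOT commutative; for finite n>1, n*w = w but w*n stays w*n.
(w+4) * 4 = (w+4) repeated 4 times. Each intermediate +4 is absorbed by the following w; only the last survives: w*4+4.
Result = w*4+4

w*4+4


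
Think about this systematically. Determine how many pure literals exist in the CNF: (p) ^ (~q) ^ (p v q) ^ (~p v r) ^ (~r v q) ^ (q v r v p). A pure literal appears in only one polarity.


Check each variable for pure literal status:
p: mixed (not pure)
q: mixed (not pure)
r: mixed (not pure)
Pure literal count = 0

0


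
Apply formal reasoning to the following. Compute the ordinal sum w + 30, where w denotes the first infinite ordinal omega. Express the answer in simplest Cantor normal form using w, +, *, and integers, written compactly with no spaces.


Compute w + 30.
Ordinal + is associative but NOT commutative; for finite n>0, n + w = w but w + n stays w+n.
w + 30 is already in normal form (a successor ordinal beyond w).
Result = w+30

w+30


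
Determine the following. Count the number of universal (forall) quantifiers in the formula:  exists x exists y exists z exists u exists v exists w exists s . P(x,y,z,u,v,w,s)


Quantifier prefix: exists x exists y exists z exists u exists v exists w exists s
Mark each quantifier type:
  E E E E E E E
Universal count = 0, Existential count = 7
Asked for universal (forall) quantifiers: 0

0


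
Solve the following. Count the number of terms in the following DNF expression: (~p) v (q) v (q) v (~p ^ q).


A DNF formula is a disjunction of terms (conjunctions).
Terms are separated by v.
Counting the disjuncts: 4 terms.

4


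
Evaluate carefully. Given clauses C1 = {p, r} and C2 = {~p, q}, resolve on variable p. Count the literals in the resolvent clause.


Remove p from C1 and ~p from C2.
C1 remainder: {r}
C2 remainder: {q}
Union (resolvent): {q, r}
Resolvent has 2 literal(s).

2


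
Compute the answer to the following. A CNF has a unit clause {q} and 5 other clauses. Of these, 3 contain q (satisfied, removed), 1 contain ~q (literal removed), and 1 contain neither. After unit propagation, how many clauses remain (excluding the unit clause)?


Satisfied (removed): 3
Shortened (remain): 1
Unchanged (remain): 1
Remaining = 1 + 1 = 2

2


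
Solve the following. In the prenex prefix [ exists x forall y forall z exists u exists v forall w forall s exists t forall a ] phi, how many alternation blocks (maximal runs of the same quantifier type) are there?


Quantifier-type sequence: E A A E E A A E A  (A=forall, E=exists)
Group into maximal same-type runs:
  Ex1 | Ax2 | Ex2 | Ax2 | Ex1 | Ax1
Number of blocks = 6

6


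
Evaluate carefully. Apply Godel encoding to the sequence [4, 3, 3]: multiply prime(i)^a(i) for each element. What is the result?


Encode each element as an exponent of the corresponding prime:
  2^4 = 16
  3^3 = 27
  5^3 = 125
Product = 16 * 27 * 125 = 54000

54000


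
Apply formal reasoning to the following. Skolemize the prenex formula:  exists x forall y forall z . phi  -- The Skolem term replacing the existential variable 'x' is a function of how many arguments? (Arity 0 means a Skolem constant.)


Quantifier prefix: exists x forall y forall z
'x' is existentially quantified at position 1.
No universal quantifiers precede it.
Skolem function arity = 0 (a Skolem constant)

0


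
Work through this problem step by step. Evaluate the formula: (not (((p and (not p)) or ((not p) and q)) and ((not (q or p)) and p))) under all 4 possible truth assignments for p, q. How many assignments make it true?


Check all 4 assignments:
p=0, q=0: 1
p=0, q=1: 1
p=1, q=0: 1
p=1, q=1: 1
Count of True = 4

4


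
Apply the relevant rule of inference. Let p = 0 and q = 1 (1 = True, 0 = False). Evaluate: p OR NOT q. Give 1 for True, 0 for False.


p = 0, q = 1
Operation: p OR NOT q
Evaluate: 0 OR NOT 1 = 0

0


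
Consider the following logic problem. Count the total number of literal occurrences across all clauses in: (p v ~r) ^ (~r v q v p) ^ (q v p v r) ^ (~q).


Counting literals in each clause:
Clause 1: 2 literal(s)
Clause 2: 3 literal(s)
Clause 3: 3 literal(s)
Clause 4: 1 literal(s)
Total = 9

9


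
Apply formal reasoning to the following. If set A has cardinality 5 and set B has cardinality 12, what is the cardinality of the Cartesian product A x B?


The Cartesian product A x B contains all ordered pairs (a, b).
|A x B| = |A| * |B| = 5 * 12 = 60

60


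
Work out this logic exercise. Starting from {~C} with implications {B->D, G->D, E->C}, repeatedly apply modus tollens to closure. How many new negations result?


Initial negated facts: {~C}
Apply modus tollens to closure:
  ~C and E->C  =>  ~E
Final negated: {~C, ~E}
New negations: {~E}
Count = 1

1


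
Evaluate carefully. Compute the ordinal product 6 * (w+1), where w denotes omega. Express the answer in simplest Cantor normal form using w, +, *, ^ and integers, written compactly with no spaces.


Compute 6 * (w+1).
Ordinal * is associative and left-distributive over +, but NOT commutative; for finite n>1, n*w = w but w*n stays w*n.
By left-distributivity: 6 * (w+1) = 6*w + 6*1 = w + 6 = w+6.
Result = w+6

w+6


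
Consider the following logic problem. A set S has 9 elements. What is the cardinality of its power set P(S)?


The power set of a set with n elements has 2^n elements.
|P(S)| = 2^9 = 512

512


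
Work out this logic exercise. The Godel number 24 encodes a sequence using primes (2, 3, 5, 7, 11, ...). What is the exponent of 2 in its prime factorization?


Factorize 24 by dividing by 2 repeatedly.
Division steps: 2 divides 24 exactly 3 time(s).
Exponent of 2 = 3

3


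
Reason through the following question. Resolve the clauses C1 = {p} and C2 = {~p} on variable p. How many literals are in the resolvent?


Remove p from C1 and ~p from C2.
C1 remainder: {}
C2 remainder: {}
Union (resolvent): {} (empty clause)
Resolvent has 0 literal(s).

0


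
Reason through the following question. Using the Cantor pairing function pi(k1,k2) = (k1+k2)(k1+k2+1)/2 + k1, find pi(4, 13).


k1 + k2 = 17
(k1+k2)(k1+k2+1)/2 = 17 * 18 / 2 = 153
pi = 153 + 4 = 157

157


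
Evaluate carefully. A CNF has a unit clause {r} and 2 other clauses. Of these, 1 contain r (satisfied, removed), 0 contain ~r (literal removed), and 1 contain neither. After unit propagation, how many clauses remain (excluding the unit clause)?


Satisfied (removed): 1
Shortened (remain): 0
Unchanged (remain): 1
Remaining = 0 + 1 = 1

1


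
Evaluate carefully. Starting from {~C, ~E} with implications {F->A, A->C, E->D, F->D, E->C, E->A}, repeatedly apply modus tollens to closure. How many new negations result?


Initial negated facts: {~C, ~E}
Apply modus tollens to closure:
  ~C and A->C  =>  ~A
  ~A and F->A  =>  ~F
Final negated: {~A, ~C, ~E, ~F}
New negations: {~A, ~F}
Count = 2

2


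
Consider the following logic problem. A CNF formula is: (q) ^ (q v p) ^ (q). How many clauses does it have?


A CNF formula is a conjunction of clauses.
Clauses are separated by ^.
Counting the conjuncts: 3 clauses.

3


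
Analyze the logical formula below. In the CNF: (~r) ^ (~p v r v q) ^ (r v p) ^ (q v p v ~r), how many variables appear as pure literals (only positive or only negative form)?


Check each variable for pure literal status:
p: mixed (not pure)
q: pure positive
r: mixed (not pure)
Pure literal count = 1

1


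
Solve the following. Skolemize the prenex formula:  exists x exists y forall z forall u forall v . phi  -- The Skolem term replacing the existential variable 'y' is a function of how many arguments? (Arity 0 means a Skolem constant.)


Quantifier prefix: exists x exists y forall z forall u forall v
'y' is existentially quantified at position 2.
No universal quantifiers precede it.
Skolem function arity = 0 (a Skolem constant)

0


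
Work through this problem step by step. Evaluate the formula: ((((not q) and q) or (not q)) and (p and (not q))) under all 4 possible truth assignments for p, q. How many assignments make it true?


Check all 4 assignments:
p=0, q=0: 0
p=0, q=1: 0
p=1, q=0: 1
p=1, q=1: 0
Count of True = 1

1


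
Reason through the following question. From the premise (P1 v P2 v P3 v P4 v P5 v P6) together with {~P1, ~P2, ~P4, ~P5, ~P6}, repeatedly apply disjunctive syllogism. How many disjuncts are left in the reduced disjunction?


Original disjuncts (6): P1, P2, P3, P4, P5, P6
Negated (eliminate): ~P1, ~P2, ~P4, ~P5, ~P6
Remaining disjuncts: P3
Count = 6 - 5 = 1

1


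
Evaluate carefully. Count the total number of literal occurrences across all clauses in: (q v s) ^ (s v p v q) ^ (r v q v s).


Counting literals in each clause:
Clause 1: 2 literal(s)
Clause 2: 3 literal(s)
Clause 3: 3 literal(s)
Total = 8

8


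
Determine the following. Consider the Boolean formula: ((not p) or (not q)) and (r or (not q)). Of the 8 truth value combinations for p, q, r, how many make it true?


Evaluate all 8 assignments for p, q, r:
p=0, q=0, r=0: 1
p=0, q=0, r=1: 1
p=0, q=1, r=0: 0
p=0, q=1, r=1: 1
p=1, q=0, r=0: 1
p=1, q=0, r=1: 1
p=1, q=1, r=0: 0
p=1, q=1, r=1: 0
Satisfying count = 5

5


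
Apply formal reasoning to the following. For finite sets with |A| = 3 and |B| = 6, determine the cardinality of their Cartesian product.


The Cartesian product A x B contains all ordered pairs (a, b).
|A x B| = |A| * |B| = 3 * 6 = 18

18


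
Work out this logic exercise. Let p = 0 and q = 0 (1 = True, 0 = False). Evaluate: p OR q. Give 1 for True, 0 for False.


p = 0, q = 0
Operation: p OR q
Evaluate: 0 OR 0 = 0

0


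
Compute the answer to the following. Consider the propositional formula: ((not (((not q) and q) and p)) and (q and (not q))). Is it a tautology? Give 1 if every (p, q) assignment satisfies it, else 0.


Check all 4 assignments:
p=0, q=0: 0
p=0, q=1: 0
p=1, q=0: 0
p=1, q=1: 0
Satisfying count = 0/4.
Tautology iff count = 4: no.

0


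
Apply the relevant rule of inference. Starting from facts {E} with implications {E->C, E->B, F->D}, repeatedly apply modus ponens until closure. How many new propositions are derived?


Initial facts: {E}
Apply modus ponens to closure:
  E and E->C  =>  C
  E and E->B  =>  B
Final known: {B, C, E}
New propositions: {B, C}
Count = 2

2


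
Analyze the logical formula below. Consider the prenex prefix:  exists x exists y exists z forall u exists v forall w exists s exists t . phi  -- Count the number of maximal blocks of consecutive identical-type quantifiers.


Quantifier-type sequence: E E E A E A E E  (A=forall, E=exists)
Group into maximal same-type runs:
  Ex3 | Ax1 | Ex1 | Ax1 | Ex2
Number of blocks = 5

5


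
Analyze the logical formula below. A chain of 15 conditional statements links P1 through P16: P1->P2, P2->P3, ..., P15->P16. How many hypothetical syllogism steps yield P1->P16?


With 15 implications in a chain connecting 16 propositions:
P1->P2, P2->P3, ..., P15->P16
Steps needed = (number of implications) - 1 = 15 - 1 = 14

14


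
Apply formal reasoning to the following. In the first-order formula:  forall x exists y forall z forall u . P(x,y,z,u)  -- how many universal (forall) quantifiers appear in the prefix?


Quantifier prefix: forall x exists y forall z forall u
Mark each quantifier type:
  U E U U
Universal count = 3, Existential count = 1
Asked for universal (forall) quantifiers: 3

3


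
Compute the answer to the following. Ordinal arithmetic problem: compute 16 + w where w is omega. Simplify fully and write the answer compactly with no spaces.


Compute 16 + w.
Ordinal + is associative but NOT commutative; for finite n>0, n + w = w but w + n stays w+n.
Any finite left addend is absorbed by w on the right: 16 + w = w.
Result = w

w


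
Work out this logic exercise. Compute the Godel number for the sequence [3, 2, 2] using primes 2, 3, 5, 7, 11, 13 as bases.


Encode each element as an exponent of the corresponding prime:
  2^3 = 8
  3^2 = 9
  5^2 = 25
Product = 8 * 9 * 25 = 1800

1800


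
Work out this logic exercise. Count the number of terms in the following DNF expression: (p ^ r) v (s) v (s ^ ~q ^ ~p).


A DNF formula is a disjunction of terms (conjunctions).
Terms are separated by v.
Counting the disjuncts: 3 terms.

3


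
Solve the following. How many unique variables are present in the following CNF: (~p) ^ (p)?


Identify each variable that appears in the formula.
Variables found: p
Count = 1

1


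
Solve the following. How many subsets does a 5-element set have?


The power set of a set with n elements has 2^n elements.
|P(S)| = 2^5 = 32

32


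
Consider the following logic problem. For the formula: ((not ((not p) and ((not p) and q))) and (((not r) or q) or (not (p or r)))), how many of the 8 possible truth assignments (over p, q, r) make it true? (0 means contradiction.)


Check all 8 assignments:
p=0, q=0, r=0: 1
p=0, q=0, r=1: 0
p=0, q=1, r=0: 0
p=0, q=1, r=1: 0
p=1, q=0, r=0: 1
p=1, q=0, r=1: 0
p=1, q=1, r=0: 1
p=1, q=1, r=1: 1
Count of True = 4

4


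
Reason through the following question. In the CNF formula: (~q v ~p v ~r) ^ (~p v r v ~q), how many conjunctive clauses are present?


A CNF formula is a conjunction of clauses.
Clauses are separated by ^.
Counting the conjuncts: 2 clauses.

2


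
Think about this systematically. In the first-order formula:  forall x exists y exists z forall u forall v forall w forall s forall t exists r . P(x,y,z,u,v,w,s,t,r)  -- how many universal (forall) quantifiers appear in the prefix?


Quantifier prefix: forall x exists y exists z forall u forall v forall w forall s forall t exists r
Mark each quantifier type:
  U E E U U U U U E
Universal count = 6, Existential count = 3
Asked for universal (forall) quantifiers: 6

6


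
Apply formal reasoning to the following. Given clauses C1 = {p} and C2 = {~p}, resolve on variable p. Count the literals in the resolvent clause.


Remove p from C1 and ~p from C2.
C1 remainder: {}
C2 remainder: {}
Union (resolvent): {} (empty clause)
Resolvent has 0 literal(s).

0


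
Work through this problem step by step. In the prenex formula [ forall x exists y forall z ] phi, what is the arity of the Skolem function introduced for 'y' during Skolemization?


Quantifier prefix: forall x exists y forall z
'y' is existentially quantified at position 2.
Universal variables preceding it: x
Skolem function arity = 1

1


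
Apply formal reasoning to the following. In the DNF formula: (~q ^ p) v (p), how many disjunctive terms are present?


A DNF formula is a disjunction of terms (conjunctions).
Terms are separated by v.
Counting the disjuncts: 2 terms.

2


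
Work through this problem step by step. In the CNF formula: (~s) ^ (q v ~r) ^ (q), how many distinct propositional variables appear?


Identify each variable that appears in the formula.
Variables found: q, r, s
Count = 3

3


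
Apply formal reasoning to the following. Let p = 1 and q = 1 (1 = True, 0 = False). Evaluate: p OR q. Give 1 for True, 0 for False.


p = 1, q = 1
Operation: p OR q
Evaluate: 1 OR 1 = 1

1


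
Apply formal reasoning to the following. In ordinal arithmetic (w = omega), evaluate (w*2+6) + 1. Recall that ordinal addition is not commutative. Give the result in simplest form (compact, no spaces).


Compute (w*2+6) + 1.
Ordinal + is associative but NOT commutative; for finite n>0, n + w = w but w + n stays w+n.
By associativity: (w*2+6) + 1 = w*2 + (6+1) = w*2+7.
Result = w*2+7

w*2+7


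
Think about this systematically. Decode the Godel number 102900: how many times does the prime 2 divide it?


Factorize 102900 by dividing by 2 repeatedly.
Division steps: 2 divides 102900 exactly 2 time(s).
Exponent of 2 = 2

2


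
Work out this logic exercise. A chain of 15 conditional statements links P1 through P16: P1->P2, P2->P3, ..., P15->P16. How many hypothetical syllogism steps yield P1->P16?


With 15 implications in a chain connecting 16 propositions:
P1->P2, P2->P3, ..., P15->P16
Steps needed = (number of implications) - 1 = 15 - 1 = 14

14


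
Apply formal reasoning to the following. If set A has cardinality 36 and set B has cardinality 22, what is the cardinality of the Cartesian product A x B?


The Cartesian product A x B contains all ordered pairs (a, b).
|A x B| = |A| * |B| = 36 * 22 = 792

792


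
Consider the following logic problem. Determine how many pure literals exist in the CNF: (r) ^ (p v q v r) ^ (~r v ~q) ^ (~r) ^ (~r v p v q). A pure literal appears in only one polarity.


Check each variable for pure literal status:
p: pure positive
q: mixed (not pure)
r: mixed (not pure)
Pure literal count = 1

1


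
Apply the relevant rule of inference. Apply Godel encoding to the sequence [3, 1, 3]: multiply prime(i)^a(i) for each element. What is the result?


Encode each element as an exponent of the corresponding prime:
  2^3 = 8
  3^1 = 3
  5^3 = 125
Product = 8 * 3 * 125 = 3000

3000


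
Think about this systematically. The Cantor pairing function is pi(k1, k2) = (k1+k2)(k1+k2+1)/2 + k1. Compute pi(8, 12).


k1 + k2 = 20
(k1+k2)(k1+k2+1)/2 = 20 * 21 / 2 = 210
pi = 210 + 8 = 218

218


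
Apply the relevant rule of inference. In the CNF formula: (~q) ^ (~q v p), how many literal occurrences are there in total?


Counting literals in each clause:
Clause 1: 1 literal(s)
Clause 2: 2 literal(s)
Total = 3

3


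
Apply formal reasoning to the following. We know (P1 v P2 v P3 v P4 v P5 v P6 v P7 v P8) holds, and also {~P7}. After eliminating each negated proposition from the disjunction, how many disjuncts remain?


Original disjuncts (8): P1, P2, P3, P4, P5, P6, P7, P8
Negated (eliminate): ~P7
Remaining disjuncts: P1, P2, P3, P4, P5, P6, P8
Count = 8 - 1 = 7

7


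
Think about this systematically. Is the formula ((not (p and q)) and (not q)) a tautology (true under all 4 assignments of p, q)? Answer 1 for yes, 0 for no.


Check all 4 assignments:
p=0, q=0: 1
p=0, q=1: 0
p=1, q=0: 1
p=1, q=1: 0
Satisfying count = 2/4.
Tautology iff count = 4: no.

0


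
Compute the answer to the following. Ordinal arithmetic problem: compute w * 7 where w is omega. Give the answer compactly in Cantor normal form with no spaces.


Compute w * 7.
Ordinal * is associative and left-distributive over +, but NOT commutative; for finite n>1, n*w = w but w*n stays w*n.
w * 7 means 7 copies of w concatenated: w*7.
Result = w*7

w*7


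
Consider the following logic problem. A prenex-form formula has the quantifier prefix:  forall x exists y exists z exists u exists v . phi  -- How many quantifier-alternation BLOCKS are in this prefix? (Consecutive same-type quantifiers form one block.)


Quantifier-type sequence: A E E E E  (A=forall, E=exists)
Group into maximal same-type runs:
  Ax1 | Ex4
Number of blocks = 2

2


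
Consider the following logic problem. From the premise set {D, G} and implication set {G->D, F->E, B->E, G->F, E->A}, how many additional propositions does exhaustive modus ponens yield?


Initial facts: {D, G}
Apply modus ponens to closure:
  G and G->F  =>  F
  F and F->E  =>  E
  E and E->A  =>  A
Final known: {A, D, E, F, G}
New propositions: {A, E, F}
Count = 3

3


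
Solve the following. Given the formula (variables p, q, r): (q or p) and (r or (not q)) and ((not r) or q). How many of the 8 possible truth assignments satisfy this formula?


Evaluate all 8 assignments for p, q, r:
p=0, q=0, r=0: 0
p=0, q=0, r=1: 0
p=0, q=1, r=0: 0
p=0, q=1, r=1: 1
p=1, q=0, r=0: 1
p=1, q=0, r=1: 0
p=1, q=1, r=0: 0
p=1, q=1, r=1: 1
Satisfying count = 3

3


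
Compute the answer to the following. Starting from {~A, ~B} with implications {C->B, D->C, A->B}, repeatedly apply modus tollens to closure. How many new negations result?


Initial negated facts: {~A, ~B}
Apply modus tollens to closure:
  ~B and C->B  =>  ~C
  ~C and D->C  =>  ~D
Final negated: {~A, ~B, ~C, ~D}
New negations: {~C, ~D}
Count = 2

2


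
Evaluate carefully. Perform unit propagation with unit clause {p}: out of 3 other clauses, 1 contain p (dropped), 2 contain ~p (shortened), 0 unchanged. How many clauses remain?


Satisfied (removed): 1
Shortened (remain): 2
Unchanged (remain): 0
Remaining = 2 + 0 = 2

2


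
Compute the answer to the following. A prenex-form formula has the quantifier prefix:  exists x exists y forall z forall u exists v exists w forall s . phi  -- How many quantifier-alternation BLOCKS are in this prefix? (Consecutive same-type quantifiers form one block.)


Quantifier-type sequence: E E A A E E A  (A=forall, E=exists)
Group into maximal same-type runs:
  Ex2 | Ax2 | Ex2 | Ax1
Number of blocks = 4

4


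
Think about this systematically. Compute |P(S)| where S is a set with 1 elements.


The power set of a set with n elements has 2^n elements.
|P(S)| = 2^1 = 2

2


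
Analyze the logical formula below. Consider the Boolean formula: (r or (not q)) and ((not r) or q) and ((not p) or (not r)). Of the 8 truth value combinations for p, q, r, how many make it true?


Evaluate all 8 assignments for p, q, r:
p=0, q=0, r=0: 1
p=0, q=0, r=1: 0
p=0, q=1, r=0: 0
p=0, q=1, r=1: 1
p=1, q=0, r=0: 1
p=1, q=0, r=1: 0
p=1, q=1, r=0: 0
p=1, q=1, r=1: 0
Satisfying count = 3

3


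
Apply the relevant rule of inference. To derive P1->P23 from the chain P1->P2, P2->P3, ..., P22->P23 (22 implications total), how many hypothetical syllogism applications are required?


With 22 implications in a chain connecting 23 propositions:
P1->P2, P2->P3, ..., P22->P23
Steps needed = (number of implications) - 1 = 22 - 1 = 21

21


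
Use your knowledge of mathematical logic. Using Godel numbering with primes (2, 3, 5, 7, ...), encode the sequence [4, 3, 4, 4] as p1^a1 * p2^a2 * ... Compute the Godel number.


Encode each element as an exponent of the corresponding prime:
  2^4 = 16
  3^3 = 27
  5^4 = 625
  7^4 = 2401
Product = 16 * 27 * 625 * 2401 = 648270000

648270000


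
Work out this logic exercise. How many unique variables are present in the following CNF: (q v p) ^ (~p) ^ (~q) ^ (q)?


Identify each variable that appears in the formula.
Variables found: p, q
Count = 2

2


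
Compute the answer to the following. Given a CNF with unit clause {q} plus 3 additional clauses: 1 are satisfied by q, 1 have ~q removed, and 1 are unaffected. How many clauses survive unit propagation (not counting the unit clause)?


Satisfied (removed): 1
Shortened (remain): 1
Unchanged (remain): 1
Remaining = 1 + 1 = 2

2


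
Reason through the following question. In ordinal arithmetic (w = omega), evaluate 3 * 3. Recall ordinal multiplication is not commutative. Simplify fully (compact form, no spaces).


Compute 3 * 3.
Ordinal * is associative and left-distributive over +, but NOT commutative; for finite n>1, n*w = w but w*n stays w*n.
Both finite; ordinal * agrees with natural *: 3 * 3 = 9.
Result = 9

9


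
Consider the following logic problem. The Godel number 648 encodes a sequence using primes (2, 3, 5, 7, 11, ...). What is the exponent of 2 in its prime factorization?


Factorize 648 by dividing by 2 repeatedly.
Division steps: 2 divides 648 exactly 3 time(s).
Exponent of 2 = 3

3


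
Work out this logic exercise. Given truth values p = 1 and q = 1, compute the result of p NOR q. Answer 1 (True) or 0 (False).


p = 1, q = 1
Operation: p NOR q
Evaluate: 1 NOR 1 = 0

0


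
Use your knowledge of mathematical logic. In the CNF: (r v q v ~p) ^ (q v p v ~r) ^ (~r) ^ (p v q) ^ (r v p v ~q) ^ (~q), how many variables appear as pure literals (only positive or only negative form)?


Check each variable for pure literal status:
p: mixed (not pure)
q: mixed (not pure)
r: mixed (not pure)
Pure literal count = 0

0


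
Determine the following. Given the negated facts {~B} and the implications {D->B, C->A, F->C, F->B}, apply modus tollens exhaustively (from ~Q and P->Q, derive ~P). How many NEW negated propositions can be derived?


Initial negated facts: {~B}
Apply modus tollens to closure:
  ~B and D->B  =>  ~D
  ~B and F->B  =>  ~F
Final negated: {~B, ~D, ~F}
New negations: {~D, ~F}
Count = 2

2
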